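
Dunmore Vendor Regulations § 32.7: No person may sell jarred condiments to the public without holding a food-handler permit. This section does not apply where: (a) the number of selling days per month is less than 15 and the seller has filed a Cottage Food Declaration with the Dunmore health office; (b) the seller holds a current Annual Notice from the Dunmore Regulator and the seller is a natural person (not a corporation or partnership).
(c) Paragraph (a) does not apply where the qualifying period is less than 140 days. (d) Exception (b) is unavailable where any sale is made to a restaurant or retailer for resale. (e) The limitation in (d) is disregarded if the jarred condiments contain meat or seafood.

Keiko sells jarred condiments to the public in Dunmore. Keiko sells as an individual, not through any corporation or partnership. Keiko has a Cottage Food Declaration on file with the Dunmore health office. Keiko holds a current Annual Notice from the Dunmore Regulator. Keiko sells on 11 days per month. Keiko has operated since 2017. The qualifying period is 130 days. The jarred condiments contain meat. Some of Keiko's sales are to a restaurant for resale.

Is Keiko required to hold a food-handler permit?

Exception (a): the number of selling days per month is 11, less than the 15 limit; a Cottage Food Declaration is on file — every condition holds. But: (c) applies — the qualifying period is 130 days, less than the 140 days limit. So (a) is unavailable.
Exception (b): a current Annual Notice is held; the seller is a natural person — every condition holds. As to paragraphs (d)–(e): (d) operates (some sales are to a restaurant for resale), but yields to (e): (e) operates against (d): the jarred condiments contain meat. Exception (b) stands.

No — exception (b) applies; Keiko is not required to hold a food-handler permit.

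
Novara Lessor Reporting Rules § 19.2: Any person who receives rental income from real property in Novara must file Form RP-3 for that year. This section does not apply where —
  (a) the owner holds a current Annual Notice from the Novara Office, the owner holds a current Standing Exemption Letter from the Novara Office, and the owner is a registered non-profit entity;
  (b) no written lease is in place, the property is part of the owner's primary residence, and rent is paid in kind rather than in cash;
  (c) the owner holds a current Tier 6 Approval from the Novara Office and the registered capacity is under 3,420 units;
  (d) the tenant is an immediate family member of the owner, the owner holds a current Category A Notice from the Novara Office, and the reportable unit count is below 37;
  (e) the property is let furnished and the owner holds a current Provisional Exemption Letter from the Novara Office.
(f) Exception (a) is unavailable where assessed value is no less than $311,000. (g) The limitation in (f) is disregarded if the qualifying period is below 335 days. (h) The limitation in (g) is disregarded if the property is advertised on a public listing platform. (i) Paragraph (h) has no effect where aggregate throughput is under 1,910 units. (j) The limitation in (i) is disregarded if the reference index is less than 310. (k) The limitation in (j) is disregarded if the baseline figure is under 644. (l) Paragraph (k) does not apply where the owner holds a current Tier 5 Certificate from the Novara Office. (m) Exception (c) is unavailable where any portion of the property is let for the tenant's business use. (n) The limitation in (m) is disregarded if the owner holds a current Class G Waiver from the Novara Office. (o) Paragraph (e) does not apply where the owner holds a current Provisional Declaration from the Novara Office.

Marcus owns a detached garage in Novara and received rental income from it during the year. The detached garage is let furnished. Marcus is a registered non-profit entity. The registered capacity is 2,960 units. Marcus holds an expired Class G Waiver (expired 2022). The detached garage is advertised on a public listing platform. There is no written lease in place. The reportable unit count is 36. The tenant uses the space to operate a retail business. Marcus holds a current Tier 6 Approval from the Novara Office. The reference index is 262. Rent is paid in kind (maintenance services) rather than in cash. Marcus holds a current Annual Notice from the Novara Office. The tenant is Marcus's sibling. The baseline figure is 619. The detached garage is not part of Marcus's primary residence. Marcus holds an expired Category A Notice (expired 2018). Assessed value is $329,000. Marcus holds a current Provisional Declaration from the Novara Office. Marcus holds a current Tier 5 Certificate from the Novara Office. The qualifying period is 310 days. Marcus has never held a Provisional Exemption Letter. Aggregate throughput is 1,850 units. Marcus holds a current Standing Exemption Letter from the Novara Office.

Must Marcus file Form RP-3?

Yes — Marcus must file Form RP-3.

All of (a)'s requirements are met (a current Annual Notice is held; a current Standing Exemption Letter is held; Marcus is a registered non-profit). But: (f) is engaged — assessed value is $329,000, meeting the $311,000 threshold. (g) is triggered (the qualifying period is 310 days, below the 335 days limit), but is set aside by (h): (h) operates against (g): the property is publicly advertised. (i) would limit (h) — aggregate throughput is 1,850 units, under the 1,910 units limit — but (j) sets (i) aside: (j) operates against (i): the reference index is 262, less than the 310 limit. (k) would limit (j) — the baseline figure is 619, under the 644 limit — but (l) sets (k) aside: (l) operates against (k): a current Tier 5 Certificate is held. Exception (a) does not apply.
Exception (b) does not apply: the detached garage is not part of the primary residence.
Exception (c) is satisfied on its face — a current Tier 6 Approval is held; the registered capacity is 2,960 units, under the 3,420 units limit. But: (m) operates against (c): the space is let for business use. (n), which would lift (m), is inapplicable — no current Class G Waiver is held. Exception (c) does not apply.
Exception (d) requires that the owner holds a current Category A Notice from the Novara Office; but no current Category A Notice is held, so (d) is unavailable.
Exception (e) fails — the Provisional Exemption Letter is not current.
None of the exceptions is available; § 19.2 applies in full.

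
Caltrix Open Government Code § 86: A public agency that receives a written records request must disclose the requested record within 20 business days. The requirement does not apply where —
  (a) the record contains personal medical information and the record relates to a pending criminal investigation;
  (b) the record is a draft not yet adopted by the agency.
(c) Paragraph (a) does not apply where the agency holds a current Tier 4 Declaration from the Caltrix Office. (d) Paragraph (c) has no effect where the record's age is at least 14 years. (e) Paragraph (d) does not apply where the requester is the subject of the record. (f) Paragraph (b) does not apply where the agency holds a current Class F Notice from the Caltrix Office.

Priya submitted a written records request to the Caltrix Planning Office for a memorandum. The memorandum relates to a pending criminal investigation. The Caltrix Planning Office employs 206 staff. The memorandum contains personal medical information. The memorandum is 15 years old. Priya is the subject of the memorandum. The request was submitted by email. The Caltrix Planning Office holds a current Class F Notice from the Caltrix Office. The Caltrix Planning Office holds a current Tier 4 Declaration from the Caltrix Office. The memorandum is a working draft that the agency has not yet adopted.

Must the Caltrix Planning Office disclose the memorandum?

Yes — the Caltrix Planning Office must disclose the memorandum.

Exception (a): the memorandum contains personal medical information; the memorandum relates to a pending investigation — every condition holds. But applying paragraphs (c)–(e): (c) operates against (a): a current Tier 4 Declaration is held. (d) is engaged (the record's age is 15 years, meeting the 14 years threshold), but is displaced by (e): (e) is triggered — Priya is the subject of the memorandum. So (a) is unavailable.
Exception (b) is satisfied on its face — the memorandum is an unadopted draft. Turning to paragraph (f): (f) applies — a current Class F Notice is held. (b) is therefore removed.
No exception applies. The general rule governs.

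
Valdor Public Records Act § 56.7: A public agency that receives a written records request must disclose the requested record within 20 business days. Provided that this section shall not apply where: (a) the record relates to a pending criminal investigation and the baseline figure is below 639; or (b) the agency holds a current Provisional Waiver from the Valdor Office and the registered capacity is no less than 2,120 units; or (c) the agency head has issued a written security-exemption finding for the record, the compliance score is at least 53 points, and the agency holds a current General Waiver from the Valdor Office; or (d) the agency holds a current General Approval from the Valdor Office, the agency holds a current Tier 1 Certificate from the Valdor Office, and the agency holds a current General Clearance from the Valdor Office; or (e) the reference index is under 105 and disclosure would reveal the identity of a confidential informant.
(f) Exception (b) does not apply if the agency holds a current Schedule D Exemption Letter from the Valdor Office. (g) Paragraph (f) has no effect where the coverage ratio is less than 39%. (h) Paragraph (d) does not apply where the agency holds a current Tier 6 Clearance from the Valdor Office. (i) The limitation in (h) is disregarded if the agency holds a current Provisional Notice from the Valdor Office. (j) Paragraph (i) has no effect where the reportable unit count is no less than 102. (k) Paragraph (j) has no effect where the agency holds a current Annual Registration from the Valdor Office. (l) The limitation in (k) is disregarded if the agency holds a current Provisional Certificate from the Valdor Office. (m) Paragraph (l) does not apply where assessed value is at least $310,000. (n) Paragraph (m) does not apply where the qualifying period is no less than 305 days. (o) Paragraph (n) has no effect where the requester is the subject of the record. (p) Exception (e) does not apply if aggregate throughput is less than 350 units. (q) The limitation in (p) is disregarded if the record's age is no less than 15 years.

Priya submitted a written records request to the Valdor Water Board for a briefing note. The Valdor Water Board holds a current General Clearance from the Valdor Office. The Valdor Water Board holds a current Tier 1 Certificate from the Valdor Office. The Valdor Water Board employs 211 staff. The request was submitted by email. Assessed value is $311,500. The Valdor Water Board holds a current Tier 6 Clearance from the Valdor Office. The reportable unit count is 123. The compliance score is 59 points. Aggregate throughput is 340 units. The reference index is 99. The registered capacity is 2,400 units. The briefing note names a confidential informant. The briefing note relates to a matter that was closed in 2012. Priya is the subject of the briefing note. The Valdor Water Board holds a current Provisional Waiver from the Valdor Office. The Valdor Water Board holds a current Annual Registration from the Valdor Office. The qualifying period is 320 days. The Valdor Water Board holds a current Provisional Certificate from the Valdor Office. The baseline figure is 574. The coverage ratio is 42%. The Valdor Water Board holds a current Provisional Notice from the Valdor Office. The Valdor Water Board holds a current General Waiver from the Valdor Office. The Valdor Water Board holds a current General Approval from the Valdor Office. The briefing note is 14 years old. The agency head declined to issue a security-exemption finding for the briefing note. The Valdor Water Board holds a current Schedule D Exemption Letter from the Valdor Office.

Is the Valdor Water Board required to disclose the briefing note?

No — exception (d) applies; the Valdor Water Board is not required to disclose the briefing note.

Exception (a) does not apply: the briefing note relates to a closed matter.
Exception (b)'s conditions are all satisfied: a current Provisional Waiver is held; the registered capacity is 2,400 units, meeting the 2,120 units threshold. But applying paragraphs (f)–(g): (f) is engaged — a current Schedule D Exemption Letter is held. (g), which would lift (f), is inapplicable — the coverage ratio is 42%, not less than 39%. So (b) is unavailable.
Exception (c) does not apply: the agency head declined to issue a security-exemption finding.
Exception (d): a current General Approval is held; a current Tier 1 Certificate is held; a current General Clearance is held — every condition holds. Considering the limiting provisions: (h) operates (a current Tier 6 Clearance is held), but is itself disapplied by (i): (i) is triggered — a current Provisional Notice is held. (j) is triggered (the reportable unit count is 123, meeting the 102 threshold), but is itself disapplied by (k): (k) operates against (j): a current Annual Registration is held. (l) would limit (k) — a current Provisional Certificate is held — but (m) sets (l) aside: (m) is triggered — assessed value is $311,500, meeting the $310,000 threshold. (n) would limit (m) — the qualifying period is 320 days, meeting the 305 days threshold — but (o) sets (n) aside: (o) operates against (n): Priya is the subject of the briefing note. So (d) applies.
Exception (e): the reference index is 99, under the 105 limit; the briefing note names a confidential informant — every condition holds. However, paragraphs (p)–(q) must be considered: (p) is triggered — aggregate throughput is 340 units, less than the 350 units limit. (q) is not engaged (the record's age is 14 years, short of 15 years), so (p) stands. Exception (e) does not apply.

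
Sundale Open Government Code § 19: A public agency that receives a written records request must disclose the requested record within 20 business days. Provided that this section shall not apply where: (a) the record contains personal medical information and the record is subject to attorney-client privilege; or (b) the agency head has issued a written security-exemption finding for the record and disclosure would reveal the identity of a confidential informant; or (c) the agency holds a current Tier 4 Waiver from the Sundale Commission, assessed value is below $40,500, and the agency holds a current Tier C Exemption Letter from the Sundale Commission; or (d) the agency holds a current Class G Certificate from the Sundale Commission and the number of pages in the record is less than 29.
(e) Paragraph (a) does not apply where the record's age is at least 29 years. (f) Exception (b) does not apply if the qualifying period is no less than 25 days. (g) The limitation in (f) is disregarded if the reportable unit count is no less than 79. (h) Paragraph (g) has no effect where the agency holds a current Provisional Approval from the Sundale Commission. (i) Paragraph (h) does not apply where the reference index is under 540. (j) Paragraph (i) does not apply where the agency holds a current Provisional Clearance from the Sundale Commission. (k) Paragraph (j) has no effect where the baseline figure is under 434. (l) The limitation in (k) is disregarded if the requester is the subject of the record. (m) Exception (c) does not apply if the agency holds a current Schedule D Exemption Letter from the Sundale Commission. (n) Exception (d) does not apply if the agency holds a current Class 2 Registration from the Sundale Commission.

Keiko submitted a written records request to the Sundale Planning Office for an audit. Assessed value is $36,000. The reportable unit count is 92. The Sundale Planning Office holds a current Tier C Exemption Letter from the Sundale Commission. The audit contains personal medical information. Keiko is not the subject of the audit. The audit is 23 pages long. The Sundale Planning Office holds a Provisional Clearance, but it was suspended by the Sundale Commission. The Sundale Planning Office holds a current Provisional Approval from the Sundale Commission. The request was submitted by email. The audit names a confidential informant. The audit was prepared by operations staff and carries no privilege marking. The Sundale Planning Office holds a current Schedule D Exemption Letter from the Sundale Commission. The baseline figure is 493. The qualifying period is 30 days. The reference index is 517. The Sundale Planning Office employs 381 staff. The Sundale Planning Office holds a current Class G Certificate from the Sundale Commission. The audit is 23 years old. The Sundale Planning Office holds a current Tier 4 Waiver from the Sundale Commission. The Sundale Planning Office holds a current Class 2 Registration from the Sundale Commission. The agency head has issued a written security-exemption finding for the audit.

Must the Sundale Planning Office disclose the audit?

No — exception (b) applies; the Sundale Planning Office is not required to disclose the audit.

Exception (a) requires that the record is subject to attorney-client privilege; but the audit carries no privilege marking, so (a) is unavailable.
Exception (b) is satisfied on its face — a written security-exemption finding has been issued; the audit names a confidential informant. Considering the limiting provisions: (f) applies (the qualifying period is 30 days, meeting the 25 days threshold), but is itself disapplied by (g): (g) is engaged — the reportable unit count is 92, meeting the 79 threshold. (h) would limit (g) — a current Provisional Approval is held — but (i) sets (h) aside: (i) operates — the reference index is 517, under the 540 limit. (j), which would lift (i), is inapplicable — no current Provisional Clearance is held. So (b) applies.
Exception (c): a current Tier 4 Waiver is held; assessed value is $36,000, below the $40,500 limit; a current Tier C Exemption Letter is held — every condition holds. However, paragraph (m) must be considered: (m) operates against (c): a current Schedule D Exemption Letter is held. (c) is therefore removed.
All of (d)'s requirements are met (a current Class G Certificate is held; the number of pages in the record is 23, less than the 29 limit). But: (n) is engaged — a current Class 2 Registration is held. (d) is therefore removed.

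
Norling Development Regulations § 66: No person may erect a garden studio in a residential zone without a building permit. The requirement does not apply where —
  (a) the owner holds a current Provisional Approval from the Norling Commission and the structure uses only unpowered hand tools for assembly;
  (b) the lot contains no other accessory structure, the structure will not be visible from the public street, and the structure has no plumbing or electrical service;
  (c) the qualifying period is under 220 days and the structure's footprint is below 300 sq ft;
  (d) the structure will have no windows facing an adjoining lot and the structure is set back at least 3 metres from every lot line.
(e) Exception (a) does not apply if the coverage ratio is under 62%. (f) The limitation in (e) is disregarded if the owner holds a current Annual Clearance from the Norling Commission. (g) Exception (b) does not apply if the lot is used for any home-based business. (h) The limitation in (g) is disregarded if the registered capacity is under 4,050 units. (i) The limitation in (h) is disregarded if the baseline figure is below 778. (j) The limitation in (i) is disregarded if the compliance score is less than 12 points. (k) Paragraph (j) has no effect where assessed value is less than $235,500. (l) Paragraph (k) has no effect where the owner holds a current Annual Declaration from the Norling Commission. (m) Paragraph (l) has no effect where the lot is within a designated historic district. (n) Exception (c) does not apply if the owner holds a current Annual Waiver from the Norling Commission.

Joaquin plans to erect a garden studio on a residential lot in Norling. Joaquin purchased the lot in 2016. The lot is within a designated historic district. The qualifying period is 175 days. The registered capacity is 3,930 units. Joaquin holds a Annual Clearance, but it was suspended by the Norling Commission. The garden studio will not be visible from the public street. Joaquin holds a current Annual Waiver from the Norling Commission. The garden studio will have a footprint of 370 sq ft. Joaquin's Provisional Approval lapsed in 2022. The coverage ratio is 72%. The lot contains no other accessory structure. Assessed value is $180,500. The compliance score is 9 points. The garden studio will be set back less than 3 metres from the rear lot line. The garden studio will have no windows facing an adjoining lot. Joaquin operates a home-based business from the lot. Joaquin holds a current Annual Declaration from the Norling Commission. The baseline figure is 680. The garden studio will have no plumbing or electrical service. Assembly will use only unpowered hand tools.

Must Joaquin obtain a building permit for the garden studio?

Yes — Joaquin must obtain a building permit.

Exception (a) requires that the owner holds a current Provisional Approval from the Norling Commission; but no current Provisional Approval is held, so (a) is unavailable.
All of (b)'s requirements are met (the lot has no other accessory structure; the structure will not be visible from the street; there is no plumbing or electrical service). But applying paragraphs (g)–(m): (g) operates against (b): a home-based business operates on the lot. (h) operates (the registered capacity is 3,930 units, under the 4,050 units limit), but yields to (i): (i) operates — the baseline figure is 680, below the 778 limit. (j) operates (the compliance score is 9 points, less than the 12 points limit), but is displaced by (k): (k) is triggered — assessed value is $180,500, less than the $235,500 limit. (l) would limit (k) — a current Annual Declaration is held — but (m) sets (l) aside: (m) is triggered — the lot is in a historic district. Exception (b) does not apply.
Exception (c) fails — the structure's footprint is 370 sq ft, not below 300 sq ft.
Exception (d) does not apply: the rear setback is under 3 m.
No exception displaces § 66.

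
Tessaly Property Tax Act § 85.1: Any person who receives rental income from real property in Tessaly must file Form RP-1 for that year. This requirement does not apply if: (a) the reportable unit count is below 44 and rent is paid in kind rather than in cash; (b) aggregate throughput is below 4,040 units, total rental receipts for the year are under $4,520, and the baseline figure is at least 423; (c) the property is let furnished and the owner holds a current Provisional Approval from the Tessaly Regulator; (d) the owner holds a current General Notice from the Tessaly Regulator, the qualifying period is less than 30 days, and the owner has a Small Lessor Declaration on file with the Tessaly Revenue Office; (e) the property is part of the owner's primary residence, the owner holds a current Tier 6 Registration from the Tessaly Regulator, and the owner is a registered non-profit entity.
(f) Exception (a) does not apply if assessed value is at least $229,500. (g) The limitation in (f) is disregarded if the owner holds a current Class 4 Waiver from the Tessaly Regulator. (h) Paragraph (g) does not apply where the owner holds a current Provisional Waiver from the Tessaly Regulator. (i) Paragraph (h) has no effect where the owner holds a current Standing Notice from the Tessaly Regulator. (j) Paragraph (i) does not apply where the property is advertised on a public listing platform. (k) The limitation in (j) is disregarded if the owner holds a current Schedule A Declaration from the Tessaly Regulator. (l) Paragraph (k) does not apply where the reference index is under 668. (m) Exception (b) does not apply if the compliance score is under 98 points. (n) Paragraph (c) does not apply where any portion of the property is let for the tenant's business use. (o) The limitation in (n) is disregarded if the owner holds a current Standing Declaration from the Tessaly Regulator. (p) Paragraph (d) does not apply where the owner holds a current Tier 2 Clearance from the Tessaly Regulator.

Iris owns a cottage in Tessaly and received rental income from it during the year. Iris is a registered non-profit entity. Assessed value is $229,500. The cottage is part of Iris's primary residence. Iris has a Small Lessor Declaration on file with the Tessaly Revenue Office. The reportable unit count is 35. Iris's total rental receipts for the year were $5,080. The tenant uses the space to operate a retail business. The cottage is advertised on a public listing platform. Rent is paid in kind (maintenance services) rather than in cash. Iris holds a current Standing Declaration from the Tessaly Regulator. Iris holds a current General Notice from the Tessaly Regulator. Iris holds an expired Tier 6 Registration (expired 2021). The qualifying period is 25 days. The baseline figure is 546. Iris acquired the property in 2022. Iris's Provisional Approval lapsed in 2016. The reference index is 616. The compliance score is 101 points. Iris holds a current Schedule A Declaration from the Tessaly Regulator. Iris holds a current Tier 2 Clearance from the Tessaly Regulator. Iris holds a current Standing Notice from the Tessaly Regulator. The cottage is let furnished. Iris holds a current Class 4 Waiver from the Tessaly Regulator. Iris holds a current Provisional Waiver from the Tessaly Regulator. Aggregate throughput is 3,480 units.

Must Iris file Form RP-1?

Exception (a)'s conditions are all satisfied: the reportable unit count is 35, below the 44 limit; rent is paid in kind. However, paragraphs (f)–(l) must be considered: (f) is triggered — assessed value is $229,500, meeting the $229,500 threshold. (g) is engaged (a current Class 4 Waiver is held), but is overridden by (h): (h) operates against (g): a current Provisional Waiver is held. (i) would limit (h) — a current Standing Notice is held — but (j) sets (i) aside: (j) is engaged — the property is publicly advertised. (k) is triggered (a current Schedule A Declaration is held), but is overridden by (l): (l) operates against (k): the reference index is 616, under the 668 limit. So (a) is unavailable.
Exception (b) fails — total rental receipts for the year are $5,080, not under $4,520.
Exception (c) requires that the owner holds a current Provisional Approval from the Tessaly Regulator; but the Provisional Approval is not current, so (c) is unavailable.
Exception (d)'s conditions are all satisfied: a current General Notice is held; the qualifying period is 25 days, less than the 30 days limit; a Small Lessor Declaration is on file. But applying paragraph (p): (p) applies — a current Tier 2 Clearance is held. So (d) is unavailable.
Exception (e) requires that the owner holds a current Tier 6 Registration from the Tessaly Regulator; but no current Tier 6 Registration is held, so (e) is unavailable.
No exception applies. The general rule governs.

Yes — Iris must file Form RP-1.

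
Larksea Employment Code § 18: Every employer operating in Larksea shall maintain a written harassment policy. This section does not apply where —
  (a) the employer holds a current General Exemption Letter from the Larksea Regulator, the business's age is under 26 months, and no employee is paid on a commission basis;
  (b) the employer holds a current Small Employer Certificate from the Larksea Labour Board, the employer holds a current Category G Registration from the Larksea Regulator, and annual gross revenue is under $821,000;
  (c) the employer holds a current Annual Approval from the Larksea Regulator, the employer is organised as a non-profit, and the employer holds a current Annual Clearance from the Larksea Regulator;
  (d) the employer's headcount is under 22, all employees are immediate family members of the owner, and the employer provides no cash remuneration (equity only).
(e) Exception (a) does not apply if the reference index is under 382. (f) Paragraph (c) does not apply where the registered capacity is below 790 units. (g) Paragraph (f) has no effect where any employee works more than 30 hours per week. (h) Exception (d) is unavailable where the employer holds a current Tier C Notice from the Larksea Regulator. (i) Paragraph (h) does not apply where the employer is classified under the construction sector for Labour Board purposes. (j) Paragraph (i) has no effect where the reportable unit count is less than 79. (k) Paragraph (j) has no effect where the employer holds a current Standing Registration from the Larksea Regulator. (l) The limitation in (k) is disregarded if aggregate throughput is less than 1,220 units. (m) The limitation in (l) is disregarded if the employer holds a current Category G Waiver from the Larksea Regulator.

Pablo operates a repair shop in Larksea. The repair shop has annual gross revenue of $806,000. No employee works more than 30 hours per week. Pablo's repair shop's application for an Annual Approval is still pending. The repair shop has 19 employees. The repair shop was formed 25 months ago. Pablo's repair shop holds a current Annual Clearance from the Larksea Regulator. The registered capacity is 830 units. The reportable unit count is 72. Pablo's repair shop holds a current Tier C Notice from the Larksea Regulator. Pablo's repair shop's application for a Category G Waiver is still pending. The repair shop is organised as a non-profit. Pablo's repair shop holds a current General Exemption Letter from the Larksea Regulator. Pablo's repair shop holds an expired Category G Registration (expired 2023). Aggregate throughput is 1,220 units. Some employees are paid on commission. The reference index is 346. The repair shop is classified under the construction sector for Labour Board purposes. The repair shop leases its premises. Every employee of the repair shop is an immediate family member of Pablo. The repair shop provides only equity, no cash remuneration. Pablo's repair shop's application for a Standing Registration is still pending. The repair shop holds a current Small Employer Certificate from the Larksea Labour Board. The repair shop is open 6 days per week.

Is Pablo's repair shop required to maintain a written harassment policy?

Exception (a) fails — some employees are paid on commission.
Exception (b) fails — the Category G Registration is not current.
Exception (c) fails — the Annual Approval is not current.
Exception (d) is satisfied on its face — the employer's headcount is 19, under the 22 limit; every employee is an immediate family member; remuneration is equity-only. But: (h) is triggered — a current Tier C Notice is held. (i) would limit (h) — the repair shop is classified under the construction sector — but (j) sets (i) aside: (j) operates — the reportable unit count is 72, less than the 79 limit. (k) is not triggered (no current Standing Registration is held), so (j) stands. So (d) is unavailable.
No exception is made out. Pablo's repair shop falls within the general rule.

Yes — Pablo's repair shop must maintain a written harassment policy.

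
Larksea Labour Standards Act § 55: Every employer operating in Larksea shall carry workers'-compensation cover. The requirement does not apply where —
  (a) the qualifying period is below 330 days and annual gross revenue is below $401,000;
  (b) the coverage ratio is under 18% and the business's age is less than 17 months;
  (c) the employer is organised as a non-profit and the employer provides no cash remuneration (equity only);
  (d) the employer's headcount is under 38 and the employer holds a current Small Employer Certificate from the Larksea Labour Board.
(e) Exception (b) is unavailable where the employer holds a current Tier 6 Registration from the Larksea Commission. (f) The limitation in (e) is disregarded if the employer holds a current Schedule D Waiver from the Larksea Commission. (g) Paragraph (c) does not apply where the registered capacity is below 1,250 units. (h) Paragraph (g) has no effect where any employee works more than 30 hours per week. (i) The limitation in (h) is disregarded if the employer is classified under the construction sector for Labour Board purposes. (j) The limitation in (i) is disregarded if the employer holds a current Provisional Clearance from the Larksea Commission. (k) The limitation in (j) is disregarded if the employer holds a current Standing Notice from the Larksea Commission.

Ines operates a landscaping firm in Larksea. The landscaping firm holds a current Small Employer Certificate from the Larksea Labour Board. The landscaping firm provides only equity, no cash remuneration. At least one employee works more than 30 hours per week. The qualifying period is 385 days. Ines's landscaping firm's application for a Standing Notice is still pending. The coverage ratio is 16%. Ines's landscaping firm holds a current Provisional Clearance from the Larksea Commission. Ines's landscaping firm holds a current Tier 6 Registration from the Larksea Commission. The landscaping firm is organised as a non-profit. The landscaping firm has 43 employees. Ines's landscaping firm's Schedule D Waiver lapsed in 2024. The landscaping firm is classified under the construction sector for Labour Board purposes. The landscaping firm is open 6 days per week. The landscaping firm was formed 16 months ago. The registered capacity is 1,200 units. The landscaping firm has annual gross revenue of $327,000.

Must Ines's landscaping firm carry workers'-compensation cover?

Exception (a) requires that the qualifying period is below 330 days; but the qualifying period is 385 days, not below 330 days, so (a) is unavailable.
Exception (b) is satisfied on its face — the coverage ratio is 16%, under the 18% limit; the business's age is 16 months, less than the 17 months limit. But applying paragraphs (e)–(f): (e) applies — a current Tier 6 Registration is held. (f) does not operate here (no current Schedule D Waiver is held), so (e) stands. (b) is therefore removed.
Exception (c) is satisfied on its face — the employer is a non-profit; remuneration is equity-only. Considering the limiting provisions: (g) would limit (c) — the registered capacity is 1,200 units, below the 1,250 units limit — but (h) sets (g) aside: (h) operates against (g): at least one employee exceeds 30 hours/week. (i) would limit (h) — the landscaping firm is classified under the construction sector — but (j) sets (i) aside: (j) operates against (i): a current Provisional Clearance is held. (k), which would lift (j), is not triggered — no current Standing Notice is held. (c) remains available.
Exception (d) does not apply: the employer's headcount is 43, not under 38.

No — exception (c) applies; Ines's landscaping firm is not required to carry workers'-compensation cover.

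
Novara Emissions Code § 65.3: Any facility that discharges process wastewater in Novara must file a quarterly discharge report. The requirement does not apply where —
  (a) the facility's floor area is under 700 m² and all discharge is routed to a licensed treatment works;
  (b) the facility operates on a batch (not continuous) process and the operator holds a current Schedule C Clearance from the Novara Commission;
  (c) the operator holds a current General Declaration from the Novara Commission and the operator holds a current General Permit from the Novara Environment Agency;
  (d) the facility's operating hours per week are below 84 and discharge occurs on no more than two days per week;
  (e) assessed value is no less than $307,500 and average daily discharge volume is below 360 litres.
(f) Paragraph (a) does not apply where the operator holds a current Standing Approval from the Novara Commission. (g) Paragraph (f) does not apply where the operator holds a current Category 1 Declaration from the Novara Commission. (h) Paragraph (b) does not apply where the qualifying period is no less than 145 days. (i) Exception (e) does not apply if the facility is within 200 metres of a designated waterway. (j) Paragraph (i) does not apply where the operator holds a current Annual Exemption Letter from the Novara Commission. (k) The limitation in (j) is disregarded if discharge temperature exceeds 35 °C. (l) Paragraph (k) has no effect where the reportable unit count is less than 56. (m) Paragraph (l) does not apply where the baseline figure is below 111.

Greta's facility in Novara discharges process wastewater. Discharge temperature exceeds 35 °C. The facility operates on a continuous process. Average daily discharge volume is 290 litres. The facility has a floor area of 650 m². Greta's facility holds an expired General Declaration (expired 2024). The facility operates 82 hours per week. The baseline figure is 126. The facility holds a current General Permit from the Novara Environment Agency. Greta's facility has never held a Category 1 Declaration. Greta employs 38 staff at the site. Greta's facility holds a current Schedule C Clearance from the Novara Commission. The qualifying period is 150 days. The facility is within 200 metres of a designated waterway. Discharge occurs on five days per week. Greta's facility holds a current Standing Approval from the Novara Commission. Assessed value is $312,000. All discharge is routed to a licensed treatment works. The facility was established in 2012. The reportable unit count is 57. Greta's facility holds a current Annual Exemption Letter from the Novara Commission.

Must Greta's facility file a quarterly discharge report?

Exception (a) is satisfied on its face — the facility's floor area is 650 m², under the 700 m² limit; discharge is routed to a licensed treatment works. But applying paragraphs (f)–(g): (f) operates against (a): a current Standing Approval is held. (g) is not engaged (there is no Category 1 Declaration in force), so (f) stands. Exception (a) does not apply.
Exception (b) fails — the facility operates on a continuous process.
Exception (c) fails — no current General Declaration is held.
Exception (d) fails — discharge occurs on five days per week.
Exception (e)'s conditions are all satisfied: assessed value is $312,000, meeting the $307,500 threshold; average daily discharge volume is 290 litres, below the 360 litres limit. However, paragraphs (i)–(m) must be considered: (i) operates against (e): the facility is within 200 m of a designated waterway. (j) operates (a current Annual Exemption Letter is held), but yields to (k): (k) operates against (j): discharge temperature exceeds 35 °C. (l), which would lift (k), is not engaged — the reportable unit count is 57, not less than 56. So (e) is unavailable.
No exception displaces § 65.3.

Yes — Greta's facility must file a quarterly discharge report.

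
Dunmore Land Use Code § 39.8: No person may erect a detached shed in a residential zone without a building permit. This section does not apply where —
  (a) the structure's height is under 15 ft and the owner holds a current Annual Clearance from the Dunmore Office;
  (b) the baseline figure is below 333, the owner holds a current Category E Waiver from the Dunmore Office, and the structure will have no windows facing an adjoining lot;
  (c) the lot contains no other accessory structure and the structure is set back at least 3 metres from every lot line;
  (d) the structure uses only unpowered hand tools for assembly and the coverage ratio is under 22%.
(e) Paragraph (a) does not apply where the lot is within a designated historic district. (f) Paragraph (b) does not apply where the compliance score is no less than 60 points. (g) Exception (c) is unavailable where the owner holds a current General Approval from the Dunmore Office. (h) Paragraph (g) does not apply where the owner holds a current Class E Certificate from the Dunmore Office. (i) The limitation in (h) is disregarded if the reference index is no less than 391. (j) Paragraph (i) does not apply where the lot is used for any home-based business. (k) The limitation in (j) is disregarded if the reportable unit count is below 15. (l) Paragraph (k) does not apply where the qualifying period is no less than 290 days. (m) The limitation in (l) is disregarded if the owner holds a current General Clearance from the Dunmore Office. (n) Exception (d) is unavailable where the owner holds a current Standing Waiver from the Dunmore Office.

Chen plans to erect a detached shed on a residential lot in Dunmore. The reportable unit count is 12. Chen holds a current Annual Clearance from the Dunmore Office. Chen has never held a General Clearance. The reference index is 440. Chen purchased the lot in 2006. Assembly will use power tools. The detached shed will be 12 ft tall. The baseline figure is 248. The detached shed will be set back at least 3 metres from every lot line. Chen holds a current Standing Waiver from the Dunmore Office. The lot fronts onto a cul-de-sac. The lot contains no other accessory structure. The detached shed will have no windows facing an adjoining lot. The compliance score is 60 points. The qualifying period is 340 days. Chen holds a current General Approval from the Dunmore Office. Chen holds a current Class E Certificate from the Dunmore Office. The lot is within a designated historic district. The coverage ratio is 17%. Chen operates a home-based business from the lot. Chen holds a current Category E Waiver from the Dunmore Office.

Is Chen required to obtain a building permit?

Exception (a): the structure's height is 12 ft, under the 15 ft limit; a current Annual Clearance is held — every condition holds. However, paragraph (e) must be considered: (e) applies — the lot is in a historic district. (a) is therefore removed.
Exception (b): the baseline figure is 248, below the 333 limit; a current Category E Waiver is held; no windows face an adjoining lot — every condition holds. Turning to paragraph (f): (f) is triggered — the compliance score is 60 points, meeting the 60 points threshold. Exception (b) does not apply.
Exception (c): the lot has no other accessory structure; the setback is at least 3 m on every side — every condition holds. As to paragraphs (g)–(m): (g) operates (a current General Approval is held), but is displaced by (h): (h) operates against (g): a current Class E Certificate is held. (i) is engaged (the reference index is 440, meeting the 391 threshold), but is displaced by (j): (j) is triggered — a home-based business operates on the lot. (k) would limit (j) — the reportable unit count is 12, below the 15 limit — but (l) sets (k) aside: (l) operates against (k): the qualifying period is 340 days, meeting the 290 days threshold. (m) is not engaged (no current General Clearance is held), so (l) stands. Exception (c) stands.
Exception (d) does not apply: assembly uses power tools.

No — exception (c) applies; Chen does not need a building permit.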